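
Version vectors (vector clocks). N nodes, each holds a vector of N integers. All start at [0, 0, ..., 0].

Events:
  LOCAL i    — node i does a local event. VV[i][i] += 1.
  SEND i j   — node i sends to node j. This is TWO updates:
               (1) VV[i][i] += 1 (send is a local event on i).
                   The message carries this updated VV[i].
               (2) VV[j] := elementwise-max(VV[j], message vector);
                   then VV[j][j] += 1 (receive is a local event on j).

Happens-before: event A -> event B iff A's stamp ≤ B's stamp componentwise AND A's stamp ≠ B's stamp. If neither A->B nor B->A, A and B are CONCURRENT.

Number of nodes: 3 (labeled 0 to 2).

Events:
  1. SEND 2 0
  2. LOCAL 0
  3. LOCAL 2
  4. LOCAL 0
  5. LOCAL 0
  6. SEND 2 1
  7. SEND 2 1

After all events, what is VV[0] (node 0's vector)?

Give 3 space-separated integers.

Initial: VV[0]=[0, 0, 0]
Initial: VV[1]=[0, 0, 0]
Initial: VV[2]=[0, 0, 0]
Event 1: SEND 2->0: VV[2][2]++ -> VV[2]=[0, 0, 1], msg_vec=[0, 0, 1]; VV[0]=max(VV[0],msg_vec) then VV[0][0]++ -> VV[0]=[1, 0, 1]
Event 2: LOCAL 0: VV[0][0]++ -> VV[0]=[2, 0, 1]
Event 3: LOCAL 2: VV[2][2]++ -> VV[2]=[0, 0, 2]
Event 4: LOCAL 0: VV[0][0]++ -> VV[0]=[3, 0, 1]
Event 5: LOCAL 0: VV[0][0]++ -> VV[0]=[4, 0, 1]
Event 6: SEND 2->1: VV[2][2]++ -> VV[2]=[0, 0, 3], msg_vec=[0, 0, 3]; VV[1]=max(VV[1],msg_vec) then VV[1][1]++ -> VV[1]=[0, 1, 3]
Event 7: SEND 2->1: VV[2][2]++ -> VV[2]=[0, 0, 4], msg_vec=[0, 0, 4]; VV[1]=max(VV[1],msg_vec) then VV[1][1]++ -> VV[1]=[0, 2, 4]
Final vectors: VV[0]=[4, 0, 1]; VV[1]=[0, 2, 4]; VV[2]=[0, 0, 4]

Answer: 4 0 1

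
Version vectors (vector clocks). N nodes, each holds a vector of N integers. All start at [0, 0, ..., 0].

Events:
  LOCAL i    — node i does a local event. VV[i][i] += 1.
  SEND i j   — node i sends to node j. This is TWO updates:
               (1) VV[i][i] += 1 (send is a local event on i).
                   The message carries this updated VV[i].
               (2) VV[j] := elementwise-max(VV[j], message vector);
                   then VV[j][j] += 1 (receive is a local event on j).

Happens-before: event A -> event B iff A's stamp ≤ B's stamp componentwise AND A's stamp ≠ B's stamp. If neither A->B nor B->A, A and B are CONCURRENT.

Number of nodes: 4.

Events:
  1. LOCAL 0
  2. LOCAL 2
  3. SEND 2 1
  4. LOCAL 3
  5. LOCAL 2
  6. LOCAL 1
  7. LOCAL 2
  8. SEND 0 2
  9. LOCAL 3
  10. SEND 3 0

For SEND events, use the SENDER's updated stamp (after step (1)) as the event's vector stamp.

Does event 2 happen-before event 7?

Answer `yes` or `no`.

Initial: VV[0]=[0, 0, 0, 0]
Initial: VV[1]=[0, 0, 0, 0]
Initial: VV[2]=[0, 0, 0, 0]
Initial: VV[3]=[0, 0, 0, 0]
Event 1: LOCAL 0: VV[0][0]++ -> VV[0]=[1, 0, 0, 0]
Event 2: LOCAL 2: VV[2][2]++ -> VV[2]=[0, 0, 1, 0]
Event 3: SEND 2->1: VV[2][2]++ -> VV[2]=[0, 0, 2, 0], msg_vec=[0, 0, 2, 0]; VV[1]=max(VV[1],msg_vec) then VV[1][1]++ -> VV[1]=[0, 1, 2, 0]
Event 4: LOCAL 3: VV[3][3]++ -> VV[3]=[0, 0, 0, 1]
Event 5: LOCAL 2: VV[2][2]++ -> VV[2]=[0, 0, 3, 0]
Event 6: LOCAL 1: VV[1][1]++ -> VV[1]=[0, 2, 2, 0]
Event 7: LOCAL 2: VV[2][2]++ -> VV[2]=[0, 0, 4, 0]
Event 8: SEND 0->2: VV[0][0]++ -> VV[0]=[2, 0, 0, 0], msg_vec=[2, 0, 0, 0]; VV[2]=max(VV[2],msg_vec) then VV[2][2]++ -> VV[2]=[2, 0, 5, 0]
Event 9: LOCAL 3: VV[3][3]++ -> VV[3]=[0, 0, 0, 2]
Event 10: SEND 3->0: VV[3][3]++ -> VV[3]=[0, 0, 0, 3], msg_vec=[0, 0, 0, 3]; VV[0]=max(VV[0],msg_vec) then VV[0][0]++ -> VV[0]=[3, 0, 0, 3]
Event 2 stamp: [0, 0, 1, 0]
Event 7 stamp: [0, 0, 4, 0]
[0, 0, 1, 0] <= [0, 0, 4, 0]? True. Equal? False. Happens-before: True

Answer: yes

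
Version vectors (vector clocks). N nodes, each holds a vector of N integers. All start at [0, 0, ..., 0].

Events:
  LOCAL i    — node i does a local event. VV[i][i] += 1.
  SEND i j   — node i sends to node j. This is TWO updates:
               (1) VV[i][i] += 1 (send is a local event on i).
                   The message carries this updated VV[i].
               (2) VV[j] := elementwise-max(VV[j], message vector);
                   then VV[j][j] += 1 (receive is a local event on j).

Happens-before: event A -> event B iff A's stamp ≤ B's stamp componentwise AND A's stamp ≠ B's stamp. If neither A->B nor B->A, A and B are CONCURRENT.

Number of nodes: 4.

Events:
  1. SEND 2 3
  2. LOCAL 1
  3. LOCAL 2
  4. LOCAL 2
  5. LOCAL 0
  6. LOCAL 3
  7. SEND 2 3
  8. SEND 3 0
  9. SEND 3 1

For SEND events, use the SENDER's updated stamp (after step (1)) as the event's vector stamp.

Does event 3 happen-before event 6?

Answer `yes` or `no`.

Answer: no

Derivation:
Initial: VV[0]=[0, 0, 0, 0]
Initial: VV[1]=[0, 0, 0, 0]
Initial: VV[2]=[0, 0, 0, 0]
Initial: VV[3]=[0, 0, 0, 0]
Event 1: SEND 2->3: VV[2][2]++ -> VV[2]=[0, 0, 1, 0], msg_vec=[0, 0, 1, 0]; VV[3]=max(VV[3],msg_vec) then VV[3][3]++ -> VV[3]=[0, 0, 1, 1]
Event 2: LOCAL 1: VV[1][1]++ -> VV[1]=[0, 1, 0, 0]
Event 3: LOCAL 2: VV[2][2]++ -> VV[2]=[0, 0, 2, 0]
Event 4: LOCAL 2: VV[2][2]++ -> VV[2]=[0, 0, 3, 0]
Event 5: LOCAL 0: VV[0][0]++ -> VV[0]=[1, 0, 0, 0]
Event 6: LOCAL 3: VV[3][3]++ -> VV[3]=[0, 0, 1, 2]
Event 7: SEND 2->3: VV[2][2]++ -> VV[2]=[0, 0, 4, 0], msg_vec=[0, 0, 4, 0]; VV[3]=max(VV[3],msg_vec) then VV[3][3]++ -> VV[3]=[0, 0, 4, 3]
Event 8: SEND 3->0: VV[3][3]++ -> VV[3]=[0, 0, 4, 4], msg_vec=[0, 0, 4, 4]; VV[0]=max(VV[0],msg_vec) then VV[0][0]++ -> VV[0]=[2, 0, 4, 4]
Event 9: SEND 3->1: VV[3][3]++ -> VV[3]=[0, 0, 4, 5], msg_vec=[0, 0, 4, 5]; VV[1]=max(VV[1],msg_vec) then VV[1][1]++ -> VV[1]=[0, 2, 4, 5]
Event 3 stamp: [0, 0, 2, 0]
Event 6 stamp: [0, 0, 1, 2]
[0, 0, 2, 0] <= [0, 0, 1, 2]? False. Equal? False. Happens-before: False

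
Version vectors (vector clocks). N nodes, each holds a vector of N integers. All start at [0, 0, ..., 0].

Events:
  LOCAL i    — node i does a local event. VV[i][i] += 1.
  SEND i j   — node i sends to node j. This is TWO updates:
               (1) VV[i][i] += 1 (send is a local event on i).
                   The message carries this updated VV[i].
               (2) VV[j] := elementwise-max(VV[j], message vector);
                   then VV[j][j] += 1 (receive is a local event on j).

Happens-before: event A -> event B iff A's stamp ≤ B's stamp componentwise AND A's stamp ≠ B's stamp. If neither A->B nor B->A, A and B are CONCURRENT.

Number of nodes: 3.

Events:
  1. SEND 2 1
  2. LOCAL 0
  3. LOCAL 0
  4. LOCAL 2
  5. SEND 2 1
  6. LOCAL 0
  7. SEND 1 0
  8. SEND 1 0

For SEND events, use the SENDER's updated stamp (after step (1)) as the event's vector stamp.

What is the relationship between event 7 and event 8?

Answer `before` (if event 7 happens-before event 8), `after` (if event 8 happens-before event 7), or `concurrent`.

Answer: before

Derivation:
Initial: VV[0]=[0, 0, 0]
Initial: VV[1]=[0, 0, 0]
Initial: VV[2]=[0, 0, 0]
Event 1: SEND 2->1: VV[2][2]++ -> VV[2]=[0, 0, 1], msg_vec=[0, 0, 1]; VV[1]=max(VV[1],msg_vec) then VV[1][1]++ -> VV[1]=[0, 1, 1]
Event 2: LOCAL 0: VV[0][0]++ -> VV[0]=[1, 0, 0]
Event 3: LOCAL 0: VV[0][0]++ -> VV[0]=[2, 0, 0]
Event 4: LOCAL 2: VV[2][2]++ -> VV[2]=[0, 0, 2]
Event 5: SEND 2->1: VV[2][2]++ -> VV[2]=[0, 0, 3], msg_vec=[0, 0, 3]; VV[1]=max(VV[1],msg_vec) then VV[1][1]++ -> VV[1]=[0, 2, 3]
Event 6: LOCAL 0: VV[0][0]++ -> VV[0]=[3, 0, 0]
Event 7: SEND 1->0: VV[1][1]++ -> VV[1]=[0, 3, 3], msg_vec=[0, 3, 3]; VV[0]=max(VV[0],msg_vec) then VV[0][0]++ -> VV[0]=[4, 3, 3]
Event 8: SEND 1->0: VV[1][1]++ -> VV[1]=[0, 4, 3], msg_vec=[0, 4, 3]; VV[0]=max(VV[0],msg_vec) then VV[0][0]++ -> VV[0]=[5, 4, 3]
Event 7 stamp: [0, 3, 3]
Event 8 stamp: [0, 4, 3]
[0, 3, 3] <= [0, 4, 3]? True
[0, 4, 3] <= [0, 3, 3]? False
Relation: before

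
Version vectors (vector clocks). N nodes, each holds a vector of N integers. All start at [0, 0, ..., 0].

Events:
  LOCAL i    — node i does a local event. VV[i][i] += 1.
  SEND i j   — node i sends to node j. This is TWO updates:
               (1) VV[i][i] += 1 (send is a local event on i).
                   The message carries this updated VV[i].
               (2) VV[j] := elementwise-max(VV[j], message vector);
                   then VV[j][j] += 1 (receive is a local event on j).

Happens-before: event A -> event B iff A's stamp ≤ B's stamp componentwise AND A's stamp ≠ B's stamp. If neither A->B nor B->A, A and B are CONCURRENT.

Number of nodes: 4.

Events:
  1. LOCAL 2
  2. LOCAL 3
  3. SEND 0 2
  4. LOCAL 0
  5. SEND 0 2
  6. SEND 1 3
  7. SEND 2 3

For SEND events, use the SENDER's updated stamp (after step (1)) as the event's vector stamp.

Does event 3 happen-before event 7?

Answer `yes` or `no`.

Initial: VV[0]=[0, 0, 0, 0]
Initial: VV[1]=[0, 0, 0, 0]
Initial: VV[2]=[0, 0, 0, 0]
Initial: VV[3]=[0, 0, 0, 0]
Event 1: LOCAL 2: VV[2][2]++ -> VV[2]=[0, 0, 1, 0]
Event 2: LOCAL 3: VV[3][3]++ -> VV[3]=[0, 0, 0, 1]
Event 3: SEND 0->2: VV[0][0]++ -> VV[0]=[1, 0, 0, 0], msg_vec=[1, 0, 0, 0]; VV[2]=max(VV[2],msg_vec) then VV[2][2]++ -> VV[2]=[1, 0, 2, 0]
Event 4: LOCAL 0: VV[0][0]++ -> VV[0]=[2, 0, 0, 0]
Event 5: SEND 0->2: VV[0][0]++ -> VV[0]=[3, 0, 0, 0], msg_vec=[3, 0, 0, 0]; VV[2]=max(VV[2],msg_vec) then VV[2][2]++ -> VV[2]=[3, 0, 3, 0]
Event 6: SEND 1->3: VV[1][1]++ -> VV[1]=[0, 1, 0, 0], msg_vec=[0, 1, 0, 0]; VV[3]=max(VV[3],msg_vec) then VV[3][3]++ -> VV[3]=[0, 1, 0, 2]
Event 7: SEND 2->3: VV[2][2]++ -> VV[2]=[3, 0, 4, 0], msg_vec=[3, 0, 4, 0]; VV[3]=max(VV[3],msg_vec) then VV[3][3]++ -> VV[3]=[3, 1, 4, 3]
Event 3 stamp: [1, 0, 0, 0]
Event 7 stamp: [3, 0, 4, 0]
[1, 0, 0, 0] <= [3, 0, 4, 0]? True. Equal? False. Happens-before: True

Answer: yes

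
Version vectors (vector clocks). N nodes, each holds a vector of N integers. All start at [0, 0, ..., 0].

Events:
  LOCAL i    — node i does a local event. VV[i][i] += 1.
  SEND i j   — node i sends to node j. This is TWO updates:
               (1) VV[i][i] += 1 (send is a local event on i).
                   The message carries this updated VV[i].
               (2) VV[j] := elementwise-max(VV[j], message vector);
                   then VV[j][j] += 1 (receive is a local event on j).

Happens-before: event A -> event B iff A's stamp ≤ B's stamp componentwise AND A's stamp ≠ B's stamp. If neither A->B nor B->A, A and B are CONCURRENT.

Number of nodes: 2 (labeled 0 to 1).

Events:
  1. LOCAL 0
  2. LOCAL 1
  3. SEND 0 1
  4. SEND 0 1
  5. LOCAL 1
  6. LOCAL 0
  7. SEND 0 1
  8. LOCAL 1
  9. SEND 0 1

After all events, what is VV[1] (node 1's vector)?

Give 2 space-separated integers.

Initial: VV[0]=[0, 0]
Initial: VV[1]=[0, 0]
Event 1: LOCAL 0: VV[0][0]++ -> VV[0]=[1, 0]
Event 2: LOCAL 1: VV[1][1]++ -> VV[1]=[0, 1]
Event 3: SEND 0->1: VV[0][0]++ -> VV[0]=[2, 0], msg_vec=[2, 0]; VV[1]=max(VV[1],msg_vec) then VV[1][1]++ -> VV[1]=[2, 2]
Event 4: SEND 0->1: VV[0][0]++ -> VV[0]=[3, 0], msg_vec=[3, 0]; VV[1]=max(VV[1],msg_vec) then VV[1][1]++ -> VV[1]=[3, 3]
Event 5: LOCAL 1: VV[1][1]++ -> VV[1]=[3, 4]
Event 6: LOCAL 0: VV[0][0]++ -> VV[0]=[4, 0]
Event 7: SEND 0->1: VV[0][0]++ -> VV[0]=[5, 0], msg_vec=[5, 0]; VV[1]=max(VV[1],msg_vec) then VV[1][1]++ -> VV[1]=[5, 5]
Event 8: LOCAL 1: VV[1][1]++ -> VV[1]=[5, 6]
Event 9: SEND 0->1: VV[0][0]++ -> VV[0]=[6, 0], msg_vec=[6, 0]; VV[1]=max(VV[1],msg_vec) then VV[1][1]++ -> VV[1]=[6, 7]
Final vectors: VV[0]=[6, 0]; VV[1]=[6, 7]

Answer: 6 7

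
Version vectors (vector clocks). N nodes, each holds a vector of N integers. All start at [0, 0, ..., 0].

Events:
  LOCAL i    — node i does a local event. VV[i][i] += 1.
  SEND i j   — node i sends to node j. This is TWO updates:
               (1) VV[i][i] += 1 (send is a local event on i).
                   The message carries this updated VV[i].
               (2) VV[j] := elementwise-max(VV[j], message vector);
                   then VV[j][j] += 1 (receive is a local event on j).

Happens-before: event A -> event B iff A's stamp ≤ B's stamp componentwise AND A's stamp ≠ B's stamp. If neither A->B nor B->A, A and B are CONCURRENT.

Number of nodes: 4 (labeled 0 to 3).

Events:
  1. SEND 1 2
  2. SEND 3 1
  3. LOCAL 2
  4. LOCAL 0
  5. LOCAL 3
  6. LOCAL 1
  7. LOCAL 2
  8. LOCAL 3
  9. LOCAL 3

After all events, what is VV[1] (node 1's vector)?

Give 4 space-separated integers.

Initial: VV[0]=[0, 0, 0, 0]
Initial: VV[1]=[0, 0, 0, 0]
Initial: VV[2]=[0, 0, 0, 0]
Initial: VV[3]=[0, 0, 0, 0]
Event 1: SEND 1->2: VV[1][1]++ -> VV[1]=[0, 1, 0, 0], msg_vec=[0, 1, 0, 0]; VV[2]=max(VV[2],msg_vec) then VV[2][2]++ -> VV[2]=[0, 1, 1, 0]
Event 2: SEND 3->1: VV[3][3]++ -> VV[3]=[0, 0, 0, 1], msg_vec=[0, 0, 0, 1]; VV[1]=max(VV[1],msg_vec) then VV[1][1]++ -> VV[1]=[0, 2, 0, 1]
Event 3: LOCAL 2: VV[2][2]++ -> VV[2]=[0, 1, 2, 0]
Event 4: LOCAL 0: VV[0][0]++ -> VV[0]=[1, 0, 0, 0]
Event 5: LOCAL 3: VV[3][3]++ -> VV[3]=[0, 0, 0, 2]
Event 6: LOCAL 1: VV[1][1]++ -> VV[1]=[0, 3, 0, 1]
Event 7: LOCAL 2: VV[2][2]++ -> VV[2]=[0, 1, 3, 0]
Event 8: LOCAL 3: VV[3][3]++ -> VV[3]=[0, 0, 0, 3]
Event 9: LOCAL 3: VV[3][3]++ -> VV[3]=[0, 0, 0, 4]
Final vectors: VV[0]=[1, 0, 0, 0]; VV[1]=[0, 3, 0, 1]; VV[2]=[0, 1, 3, 0]; VV[3]=[0, 0, 0, 4]

Answer: 0 3 0 1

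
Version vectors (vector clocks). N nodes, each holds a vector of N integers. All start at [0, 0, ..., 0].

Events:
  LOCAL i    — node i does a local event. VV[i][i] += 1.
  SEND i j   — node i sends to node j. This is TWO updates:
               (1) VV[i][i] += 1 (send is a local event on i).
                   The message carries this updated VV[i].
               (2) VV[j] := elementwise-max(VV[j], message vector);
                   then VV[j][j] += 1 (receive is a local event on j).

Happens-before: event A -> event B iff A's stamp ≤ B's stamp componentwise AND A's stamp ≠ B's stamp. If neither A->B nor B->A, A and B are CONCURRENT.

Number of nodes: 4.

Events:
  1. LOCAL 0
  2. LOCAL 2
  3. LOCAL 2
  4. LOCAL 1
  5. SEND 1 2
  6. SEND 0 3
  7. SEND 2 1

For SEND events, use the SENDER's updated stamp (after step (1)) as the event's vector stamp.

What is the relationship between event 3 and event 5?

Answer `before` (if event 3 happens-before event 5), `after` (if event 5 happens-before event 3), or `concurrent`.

Initial: VV[0]=[0, 0, 0, 0]
Initial: VV[1]=[0, 0, 0, 0]
Initial: VV[2]=[0, 0, 0, 0]
Initial: VV[3]=[0, 0, 0, 0]
Event 1: LOCAL 0: VV[0][0]++ -> VV[0]=[1, 0, 0, 0]
Event 2: LOCAL 2: VV[2][2]++ -> VV[2]=[0, 0, 1, 0]
Event 3: LOCAL 2: VV[2][2]++ -> VV[2]=[0, 0, 2, 0]
Event 4: LOCAL 1: VV[1][1]++ -> VV[1]=[0, 1, 0, 0]
Event 5: SEND 1->2: VV[1][1]++ -> VV[1]=[0, 2, 0, 0], msg_vec=[0, 2, 0, 0]; VV[2]=max(VV[2],msg_vec) then VV[2][2]++ -> VV[2]=[0, 2, 3, 0]
Event 6: SEND 0->3: VV[0][0]++ -> VV[0]=[2, 0, 0, 0], msg_vec=[2, 0, 0, 0]; VV[3]=max(VV[3],msg_vec) then VV[3][3]++ -> VV[3]=[2, 0, 0, 1]
Event 7: SEND 2->1: VV[2][2]++ -> VV[2]=[0, 2, 4, 0], msg_vec=[0, 2, 4, 0]; VV[1]=max(VV[1],msg_vec) then VV[1][1]++ -> VV[1]=[0, 3, 4, 0]
Event 3 stamp: [0, 0, 2, 0]
Event 5 stamp: [0, 2, 0, 0]
[0, 0, 2, 0] <= [0, 2, 0, 0]? False
[0, 2, 0, 0] <= [0, 0, 2, 0]? False
Relation: concurrent

Answer: concurrent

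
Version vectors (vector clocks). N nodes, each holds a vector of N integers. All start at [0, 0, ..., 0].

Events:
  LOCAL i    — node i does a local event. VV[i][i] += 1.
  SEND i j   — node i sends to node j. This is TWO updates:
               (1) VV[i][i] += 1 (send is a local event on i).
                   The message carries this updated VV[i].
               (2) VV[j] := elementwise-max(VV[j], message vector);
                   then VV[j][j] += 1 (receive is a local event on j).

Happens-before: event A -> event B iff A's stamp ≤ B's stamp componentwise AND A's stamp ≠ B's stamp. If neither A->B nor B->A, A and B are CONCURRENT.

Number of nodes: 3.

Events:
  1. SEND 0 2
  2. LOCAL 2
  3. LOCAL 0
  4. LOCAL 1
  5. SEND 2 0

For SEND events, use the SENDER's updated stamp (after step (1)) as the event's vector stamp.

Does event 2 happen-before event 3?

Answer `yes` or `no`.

Initial: VV[0]=[0, 0, 0]
Initial: VV[1]=[0, 0, 0]
Initial: VV[2]=[0, 0, 0]
Event 1: SEND 0->2: VV[0][0]++ -> VV[0]=[1, 0, 0], msg_vec=[1, 0, 0]; VV[2]=max(VV[2],msg_vec) then VV[2][2]++ -> VV[2]=[1, 0, 1]
Event 2: LOCAL 2: VV[2][2]++ -> VV[2]=[1, 0, 2]
Event 3: LOCAL 0: VV[0][0]++ -> VV[0]=[2, 0, 0]
Event 4: LOCAL 1: VV[1][1]++ -> VV[1]=[0, 1, 0]
Event 5: SEND 2->0: VV[2][2]++ -> VV[2]=[1, 0, 3], msg_vec=[1, 0, 3]; VV[0]=max(VV[0],msg_vec) then VV[0][0]++ -> VV[0]=[3, 0, 3]
Event 2 stamp: [1, 0, 2]
Event 3 stamp: [2, 0, 0]
[1, 0, 2] <= [2, 0, 0]? False. Equal? False. Happens-before: False

Answer: no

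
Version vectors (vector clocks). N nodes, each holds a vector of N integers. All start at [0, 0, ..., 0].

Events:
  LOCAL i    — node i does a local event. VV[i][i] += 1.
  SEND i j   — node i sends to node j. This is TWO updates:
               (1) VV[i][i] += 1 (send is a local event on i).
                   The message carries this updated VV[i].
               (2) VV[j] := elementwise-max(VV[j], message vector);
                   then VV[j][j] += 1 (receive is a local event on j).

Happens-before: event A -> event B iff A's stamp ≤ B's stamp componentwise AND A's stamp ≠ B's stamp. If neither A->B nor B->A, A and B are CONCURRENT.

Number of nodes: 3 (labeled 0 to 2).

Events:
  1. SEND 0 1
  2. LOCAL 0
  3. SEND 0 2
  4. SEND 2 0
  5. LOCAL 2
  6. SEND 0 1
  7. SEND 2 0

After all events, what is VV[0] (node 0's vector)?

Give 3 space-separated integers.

Answer: 6 0 4

Derivation:
Initial: VV[0]=[0, 0, 0]
Initial: VV[1]=[0, 0, 0]
Initial: VV[2]=[0, 0, 0]
Event 1: SEND 0->1: VV[0][0]++ -> VV[0]=[1, 0, 0], msg_vec=[1, 0, 0]; VV[1]=max(VV[1],msg_vec) then VV[1][1]++ -> VV[1]=[1, 1, 0]
Event 2: LOCAL 0: VV[0][0]++ -> VV[0]=[2, 0, 0]
Event 3: SEND 0->2: VV[0][0]++ -> VV[0]=[3, 0, 0], msg_vec=[3, 0, 0]; VV[2]=max(VV[2],msg_vec) then VV[2][2]++ -> VV[2]=[3, 0, 1]
Event 4: SEND 2->0: VV[2][2]++ -> VV[2]=[3, 0, 2], msg_vec=[3, 0, 2]; VV[0]=max(VV[0],msg_vec) then VV[0][0]++ -> VV[0]=[4, 0, 2]
Event 5: LOCAL 2: VV[2][2]++ -> VV[2]=[3, 0, 3]
Event 6: SEND 0->1: VV[0][0]++ -> VV[0]=[5, 0, 2], msg_vec=[5, 0, 2]; VV[1]=max(VV[1],msg_vec) then VV[1][1]++ -> VV[1]=[5, 2, 2]
Event 7: SEND 2->0: VV[2][2]++ -> VV[2]=[3, 0, 4], msg_vec=[3, 0, 4]; VV[0]=max(VV[0],msg_vec) then VV[0][0]++ -> VV[0]=[6, 0, 4]
Final vectors: VV[0]=[6, 0, 4]; VV[1]=[5, 2, 2]; VV[2]=[3, 0, 4]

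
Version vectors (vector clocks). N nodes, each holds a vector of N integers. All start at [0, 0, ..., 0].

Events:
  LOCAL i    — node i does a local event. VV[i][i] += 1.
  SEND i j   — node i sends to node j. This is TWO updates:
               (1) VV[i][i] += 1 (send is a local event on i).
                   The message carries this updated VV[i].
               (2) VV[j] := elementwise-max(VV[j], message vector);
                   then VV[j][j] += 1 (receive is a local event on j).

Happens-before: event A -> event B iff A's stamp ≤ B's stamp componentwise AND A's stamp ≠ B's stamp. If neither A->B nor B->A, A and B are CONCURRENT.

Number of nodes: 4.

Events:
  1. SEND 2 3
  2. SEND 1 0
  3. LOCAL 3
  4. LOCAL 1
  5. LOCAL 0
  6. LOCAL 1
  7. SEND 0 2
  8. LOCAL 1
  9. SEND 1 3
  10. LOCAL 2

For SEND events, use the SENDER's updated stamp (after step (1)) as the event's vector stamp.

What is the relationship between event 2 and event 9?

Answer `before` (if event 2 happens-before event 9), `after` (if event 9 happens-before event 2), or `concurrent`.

Answer: before

Derivation:
Initial: VV[0]=[0, 0, 0, 0]
Initial: VV[1]=[0, 0, 0, 0]
Initial: VV[2]=[0, 0, 0, 0]
Initial: VV[3]=[0, 0, 0, 0]
Event 1: SEND 2->3: VV[2][2]++ -> VV[2]=[0, 0, 1, 0], msg_vec=[0, 0, 1, 0]; VV[3]=max(VV[3],msg_vec) then VV[3][3]++ -> VV[3]=[0, 0, 1, 1]
Event 2: SEND 1->0: VV[1][1]++ -> VV[1]=[0, 1, 0, 0], msg_vec=[0, 1, 0, 0]; VV[0]=max(VV[0],msg_vec) then VV[0][0]++ -> VV[0]=[1, 1, 0, 0]
Event 3: LOCAL 3: VV[3][3]++ -> VV[3]=[0, 0, 1, 2]
Event 4: LOCAL 1: VV[1][1]++ -> VV[1]=[0, 2, 0, 0]
Event 5: LOCAL 0: VV[0][0]++ -> VV[0]=[2, 1, 0, 0]
Event 6: LOCAL 1: VV[1][1]++ -> VV[1]=[0, 3, 0, 0]
Event 7: SEND 0->2: VV[0][0]++ -> VV[0]=[3, 1, 0, 0], msg_vec=[3, 1, 0, 0]; VV[2]=max(VV[2],msg_vec) then VV[2][2]++ -> VV[2]=[3, 1, 2, 0]
Event 8: LOCAL 1: VV[1][1]++ -> VV[1]=[0, 4, 0, 0]
Event 9: SEND 1->3: VV[1][1]++ -> VV[1]=[0, 5, 0, 0], msg_vec=[0, 5, 0, 0]; VV[3]=max(VV[3],msg_vec) then VV[3][3]++ -> VV[3]=[0, 5, 1, 3]
Event 10: LOCAL 2: VV[2][2]++ -> VV[2]=[3, 1, 3, 0]
Event 2 stamp: [0, 1, 0, 0]
Event 9 stamp: [0, 5, 0, 0]
[0, 1, 0, 0] <= [0, 5, 0, 0]? True
[0, 5, 0, 0] <= [0, 1, 0, 0]? False
Relation: before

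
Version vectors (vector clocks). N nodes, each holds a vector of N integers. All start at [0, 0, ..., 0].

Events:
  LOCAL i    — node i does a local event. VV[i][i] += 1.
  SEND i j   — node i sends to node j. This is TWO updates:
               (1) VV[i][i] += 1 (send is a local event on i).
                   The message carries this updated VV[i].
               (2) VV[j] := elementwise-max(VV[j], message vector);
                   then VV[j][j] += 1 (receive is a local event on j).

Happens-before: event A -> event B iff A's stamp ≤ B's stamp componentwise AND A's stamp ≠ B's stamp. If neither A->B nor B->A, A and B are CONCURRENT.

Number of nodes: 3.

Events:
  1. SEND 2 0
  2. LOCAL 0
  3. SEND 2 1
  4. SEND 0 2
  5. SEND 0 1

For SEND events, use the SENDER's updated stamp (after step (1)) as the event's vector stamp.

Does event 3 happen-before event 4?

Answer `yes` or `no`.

Initial: VV[0]=[0, 0, 0]
Initial: VV[1]=[0, 0, 0]
Initial: VV[2]=[0, 0, 0]
Event 1: SEND 2->0: VV[2][2]++ -> VV[2]=[0, 0, 1], msg_vec=[0, 0, 1]; VV[0]=max(VV[0],msg_vec) then VV[0][0]++ -> VV[0]=[1, 0, 1]
Event 2: LOCAL 0: VV[0][0]++ -> VV[0]=[2, 0, 1]
Event 3: SEND 2->1: VV[2][2]++ -> VV[2]=[0, 0, 2], msg_vec=[0, 0, 2]; VV[1]=max(VV[1],msg_vec) then VV[1][1]++ -> VV[1]=[0, 1, 2]
Event 4: SEND 0->2: VV[0][0]++ -> VV[0]=[3, 0, 1], msg_vec=[3, 0, 1]; VV[2]=max(VV[2],msg_vec) then VV[2][2]++ -> VV[2]=[3, 0, 3]
Event 5: SEND 0->1: VV[0][0]++ -> VV[0]=[4, 0, 1], msg_vec=[4, 0, 1]; VV[1]=max(VV[1],msg_vec) then VV[1][1]++ -> VV[1]=[4, 2, 2]
Event 3 stamp: [0, 0, 2]
Event 4 stamp: [3, 0, 1]
[0, 0, 2] <= [3, 0, 1]? False. Equal? False. Happens-before: False

Answer: no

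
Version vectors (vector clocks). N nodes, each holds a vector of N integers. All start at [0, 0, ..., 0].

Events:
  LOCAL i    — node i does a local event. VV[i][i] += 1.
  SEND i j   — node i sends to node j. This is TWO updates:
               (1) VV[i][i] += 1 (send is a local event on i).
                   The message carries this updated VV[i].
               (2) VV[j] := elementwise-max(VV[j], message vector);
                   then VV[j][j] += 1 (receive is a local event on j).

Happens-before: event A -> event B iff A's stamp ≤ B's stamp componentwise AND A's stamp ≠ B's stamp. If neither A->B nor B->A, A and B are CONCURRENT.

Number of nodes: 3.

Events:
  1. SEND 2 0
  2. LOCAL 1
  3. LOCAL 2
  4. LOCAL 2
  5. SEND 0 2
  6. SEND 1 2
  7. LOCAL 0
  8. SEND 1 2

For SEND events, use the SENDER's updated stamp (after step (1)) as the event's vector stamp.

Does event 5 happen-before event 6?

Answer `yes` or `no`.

Answer: no

Derivation:
Initial: VV[0]=[0, 0, 0]
Initial: VV[1]=[0, 0, 0]
Initial: VV[2]=[0, 0, 0]
Event 1: SEND 2->0: VV[2][2]++ -> VV[2]=[0, 0, 1], msg_vec=[0, 0, 1]; VV[0]=max(VV[0],msg_vec) then VV[0][0]++ -> VV[0]=[1, 0, 1]
Event 2: LOCAL 1: VV[1][1]++ -> VV[1]=[0, 1, 0]
Event 3: LOCAL 2: VV[2][2]++ -> VV[2]=[0, 0, 2]
Event 4: LOCAL 2: VV[2][2]++ -> VV[2]=[0, 0, 3]
Event 5: SEND 0->2: VV[0][0]++ -> VV[0]=[2, 0, 1], msg_vec=[2, 0, 1]; VV[2]=max(VV[2],msg_vec) then VV[2][2]++ -> VV[2]=[2, 0, 4]
Event 6: SEND 1->2: VV[1][1]++ -> VV[1]=[0, 2, 0], msg_vec=[0, 2, 0]; VV[2]=max(VV[2],msg_vec) then VV[2][2]++ -> VV[2]=[2, 2, 5]
Event 7: LOCAL 0: VV[0][0]++ -> VV[0]=[3, 0, 1]
Event 8: SEND 1->2: VV[1][1]++ -> VV[1]=[0, 3, 0], msg_vec=[0, 3, 0]; VV[2]=max(VV[2],msg_vec) then VV[2][2]++ -> VV[2]=[2, 3, 6]
Event 5 stamp: [2, 0, 1]
Event 6 stamp: [0, 2, 0]
[2, 0, 1] <= [0, 2, 0]? False. Equal? False. Happens-before: False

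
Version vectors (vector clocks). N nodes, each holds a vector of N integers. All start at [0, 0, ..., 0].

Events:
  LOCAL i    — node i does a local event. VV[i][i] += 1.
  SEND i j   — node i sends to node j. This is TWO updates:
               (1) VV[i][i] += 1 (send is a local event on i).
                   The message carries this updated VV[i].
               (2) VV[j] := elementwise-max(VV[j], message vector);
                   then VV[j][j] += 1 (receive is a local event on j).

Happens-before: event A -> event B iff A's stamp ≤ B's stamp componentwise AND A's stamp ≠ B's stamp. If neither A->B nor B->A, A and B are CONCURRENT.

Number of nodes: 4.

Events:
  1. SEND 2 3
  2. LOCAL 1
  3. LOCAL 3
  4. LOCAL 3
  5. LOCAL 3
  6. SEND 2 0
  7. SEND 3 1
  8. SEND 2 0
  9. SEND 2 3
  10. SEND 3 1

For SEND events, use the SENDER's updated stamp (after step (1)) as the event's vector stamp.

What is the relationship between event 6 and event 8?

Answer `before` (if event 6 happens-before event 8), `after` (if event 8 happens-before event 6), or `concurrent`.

Initial: VV[0]=[0, 0, 0, 0]
Initial: VV[1]=[0, 0, 0, 0]
Initial: VV[2]=[0, 0, 0, 0]
Initial: VV[3]=[0, 0, 0, 0]
Event 1: SEND 2->3: VV[2][2]++ -> VV[2]=[0, 0, 1, 0], msg_vec=[0, 0, 1, 0]; VV[3]=max(VV[3],msg_vec) then VV[3][3]++ -> VV[3]=[0, 0, 1, 1]
Event 2: LOCAL 1: VV[1][1]++ -> VV[1]=[0, 1, 0, 0]
Event 3: LOCAL 3: VV[3][3]++ -> VV[3]=[0, 0, 1, 2]
Event 4: LOCAL 3: VV[3][3]++ -> VV[3]=[0, 0, 1, 3]
Event 5: LOCAL 3: VV[3][3]++ -> VV[3]=[0, 0, 1, 4]
Event 6: SEND 2->0: VV[2][2]++ -> VV[2]=[0, 0, 2, 0], msg_vec=[0, 0, 2, 0]; VV[0]=max(VV[0],msg_vec) then VV[0][0]++ -> VV[0]=[1, 0, 2, 0]
Event 7: SEND 3->1: VV[3][3]++ -> VV[3]=[0, 0, 1, 5], msg_vec=[0, 0, 1, 5]; VV[1]=max(VV[1],msg_vec) then VV[1][1]++ -> VV[1]=[0, 2, 1, 5]
Event 8: SEND 2->0: VV[2][2]++ -> VV[2]=[0, 0, 3, 0], msg_vec=[0, 0, 3, 0]; VV[0]=max(VV[0],msg_vec) then VV[0][0]++ -> VV[0]=[2, 0, 3, 0]
Event 9: SEND 2->3: VV[2][2]++ -> VV[2]=[0, 0, 4, 0], msg_vec=[0, 0, 4, 0]; VV[3]=max(VV[3],msg_vec) then VV[3][3]++ -> VV[3]=[0, 0, 4, 6]
Event 10: SEND 3->1: VV[3][3]++ -> VV[3]=[0, 0, 4, 7], msg_vec=[0, 0, 4, 7]; VV[1]=max(VV[1],msg_vec) then VV[1][1]++ -> VV[1]=[0, 3, 4, 7]
Event 6 stamp: [0, 0, 2, 0]
Event 8 stamp: [0, 0, 3, 0]
[0, 0, 2, 0] <= [0, 0, 3, 0]? True
[0, 0, 3, 0] <= [0, 0, 2, 0]? False
Relation: before

Answer: before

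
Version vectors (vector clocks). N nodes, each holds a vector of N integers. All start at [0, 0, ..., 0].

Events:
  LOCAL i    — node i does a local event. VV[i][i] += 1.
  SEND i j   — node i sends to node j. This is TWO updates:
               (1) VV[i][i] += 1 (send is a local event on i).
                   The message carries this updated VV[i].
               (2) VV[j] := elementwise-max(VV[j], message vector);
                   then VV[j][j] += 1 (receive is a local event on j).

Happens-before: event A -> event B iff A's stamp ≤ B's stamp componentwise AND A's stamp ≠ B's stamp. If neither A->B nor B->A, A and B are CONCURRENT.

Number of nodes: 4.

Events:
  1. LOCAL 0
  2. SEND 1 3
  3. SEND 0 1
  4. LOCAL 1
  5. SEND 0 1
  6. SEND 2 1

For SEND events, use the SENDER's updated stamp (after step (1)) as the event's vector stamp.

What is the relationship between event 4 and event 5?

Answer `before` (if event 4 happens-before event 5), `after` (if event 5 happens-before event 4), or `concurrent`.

Initial: VV[0]=[0, 0, 0, 0]
Initial: VV[1]=[0, 0, 0, 0]
Initial: VV[2]=[0, 0, 0, 0]
Initial: VV[3]=[0, 0, 0, 0]
Event 1: LOCAL 0: VV[0][0]++ -> VV[0]=[1, 0, 0, 0]
Event 2: SEND 1->3: VV[1][1]++ -> VV[1]=[0, 1, 0, 0], msg_vec=[0, 1, 0, 0]; VV[3]=max(VV[3],msg_vec) then VV[3][3]++ -> VV[3]=[0, 1, 0, 1]
Event 3: SEND 0->1: VV[0][0]++ -> VV[0]=[2, 0, 0, 0], msg_vec=[2, 0, 0, 0]; VV[1]=max(VV[1],msg_vec) then VV[1][1]++ -> VV[1]=[2, 2, 0, 0]
Event 4: LOCAL 1: VV[1][1]++ -> VV[1]=[2, 3, 0, 0]
Event 5: SEND 0->1: VV[0][0]++ -> VV[0]=[3, 0, 0, 0], msg_vec=[3, 0, 0, 0]; VV[1]=max(VV[1],msg_vec) then VV[1][1]++ -> VV[1]=[3, 4, 0, 0]
Event 6: SEND 2->1: VV[2][2]++ -> VV[2]=[0, 0, 1, 0], msg_vec=[0, 0, 1, 0]; VV[1]=max(VV[1],msg_vec) then VV[1][1]++ -> VV[1]=[3, 5, 1, 0]
Event 4 stamp: [2, 3, 0, 0]
Event 5 stamp: [3, 0, 0, 0]
[2, 3, 0, 0] <= [3, 0, 0, 0]? False
[3, 0, 0, 0] <= [2, 3, 0, 0]? False
Relation: concurrent

Answer: concurrent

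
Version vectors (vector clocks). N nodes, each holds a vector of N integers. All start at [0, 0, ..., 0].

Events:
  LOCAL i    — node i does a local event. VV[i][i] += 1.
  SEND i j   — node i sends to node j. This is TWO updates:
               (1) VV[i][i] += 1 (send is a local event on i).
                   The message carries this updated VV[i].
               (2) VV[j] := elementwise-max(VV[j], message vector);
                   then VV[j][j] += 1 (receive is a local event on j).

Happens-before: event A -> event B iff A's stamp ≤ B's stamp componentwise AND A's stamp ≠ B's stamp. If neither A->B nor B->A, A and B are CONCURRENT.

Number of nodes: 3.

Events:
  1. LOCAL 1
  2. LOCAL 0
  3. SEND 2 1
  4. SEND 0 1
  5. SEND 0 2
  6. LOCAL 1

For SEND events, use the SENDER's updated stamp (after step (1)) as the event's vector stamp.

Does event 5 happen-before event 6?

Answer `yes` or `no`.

Answer: no

Derivation:
Initial: VV[0]=[0, 0, 0]
Initial: VV[1]=[0, 0, 0]
Initial: VV[2]=[0, 0, 0]
Event 1: LOCAL 1: VV[1][1]++ -> VV[1]=[0, 1, 0]
Event 2: LOCAL 0: VV[0][0]++ -> VV[0]=[1, 0, 0]
Event 3: SEND 2->1: VV[2][2]++ -> VV[2]=[0, 0, 1], msg_vec=[0, 0, 1]; VV[1]=max(VV[1],msg_vec) then VV[1][1]++ -> VV[1]=[0, 2, 1]
Event 4: SEND 0->1: VV[0][0]++ -> VV[0]=[2, 0, 0], msg_vec=[2, 0, 0]; VV[1]=max(VV[1],msg_vec) then VV[1][1]++ -> VV[1]=[2, 3, 1]
Event 5: SEND 0->2: VV[0][0]++ -> VV[0]=[3, 0, 0], msg_vec=[3, 0, 0]; VV[2]=max(VV[2],msg_vec) then VV[2][2]++ -> VV[2]=[3, 0, 2]
Event 6: LOCAL 1: VV[1][1]++ -> VV[1]=[2, 4, 1]
Event 5 stamp: [3, 0, 0]
Event 6 stamp: [2, 4, 1]
[3, 0, 0] <= [2, 4, 1]? False. Equal? False. Happens-before: False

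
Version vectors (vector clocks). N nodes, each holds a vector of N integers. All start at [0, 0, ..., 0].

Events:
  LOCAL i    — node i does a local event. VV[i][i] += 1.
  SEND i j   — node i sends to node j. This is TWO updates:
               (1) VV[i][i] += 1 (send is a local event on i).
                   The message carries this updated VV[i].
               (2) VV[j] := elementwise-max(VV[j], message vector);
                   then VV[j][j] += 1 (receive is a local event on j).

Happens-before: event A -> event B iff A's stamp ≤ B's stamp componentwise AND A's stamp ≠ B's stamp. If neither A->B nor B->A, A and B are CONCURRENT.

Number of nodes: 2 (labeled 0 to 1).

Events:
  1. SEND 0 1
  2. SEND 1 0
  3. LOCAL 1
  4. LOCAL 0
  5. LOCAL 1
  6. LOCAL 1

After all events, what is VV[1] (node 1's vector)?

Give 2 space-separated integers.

Answer: 1 5

Derivation:
Initial: VV[0]=[0, 0]
Initial: VV[1]=[0, 0]
Event 1: SEND 0->1: VV[0][0]++ -> VV[0]=[1, 0], msg_vec=[1, 0]; VV[1]=max(VV[1],msg_vec) then VV[1][1]++ -> VV[1]=[1, 1]
Event 2: SEND 1->0: VV[1][1]++ -> VV[1]=[1, 2], msg_vec=[1, 2]; VV[0]=max(VV[0],msg_vec) then VV[0][0]++ -> VV[0]=[2, 2]
Event 3: LOCAL 1: VV[1][1]++ -> VV[1]=[1, 3]
Event 4: LOCAL 0: VV[0][0]++ -> VV[0]=[3, 2]
Event 5: LOCAL 1: VV[1][1]++ -> VV[1]=[1, 4]
Event 6: LOCAL 1: VV[1][1]++ -> VV[1]=[1, 5]
Final vectors: VV[0]=[3, 2]; VV[1]=[1, 5]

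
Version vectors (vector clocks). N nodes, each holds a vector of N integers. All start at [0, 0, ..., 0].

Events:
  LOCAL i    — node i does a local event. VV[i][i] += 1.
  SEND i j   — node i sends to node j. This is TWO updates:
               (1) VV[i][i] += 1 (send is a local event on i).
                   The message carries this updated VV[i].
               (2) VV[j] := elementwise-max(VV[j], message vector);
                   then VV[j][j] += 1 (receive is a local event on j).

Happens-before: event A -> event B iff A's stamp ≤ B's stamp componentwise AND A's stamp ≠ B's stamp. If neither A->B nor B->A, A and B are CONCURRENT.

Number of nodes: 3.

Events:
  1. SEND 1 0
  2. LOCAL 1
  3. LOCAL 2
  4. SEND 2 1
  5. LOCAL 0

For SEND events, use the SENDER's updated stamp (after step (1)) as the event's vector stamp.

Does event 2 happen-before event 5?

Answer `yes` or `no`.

Answer: no

Derivation:
Initial: VV[0]=[0, 0, 0]
Initial: VV[1]=[0, 0, 0]
Initial: VV[2]=[0, 0, 0]
Event 1: SEND 1->0: VV[1][1]++ -> VV[1]=[0, 1, 0], msg_vec=[0, 1, 0]; VV[0]=max(VV[0],msg_vec) then VV[0][0]++ -> VV[0]=[1, 1, 0]
Event 2: LOCAL 1: VV[1][1]++ -> VV[1]=[0, 2, 0]
Event 3: LOCAL 2: VV[2][2]++ -> VV[2]=[0, 0, 1]
Event 4: SEND 2->1: VV[2][2]++ -> VV[2]=[0, 0, 2], msg_vec=[0, 0, 2]; VV[1]=max(VV[1],msg_vec) then VV[1][1]++ -> VV[1]=[0, 3, 2]
Event 5: LOCAL 0: VV[0][0]++ -> VV[0]=[2, 1, 0]
Event 2 stamp: [0, 2, 0]
Event 5 stamp: [2, 1, 0]
[0, 2, 0] <= [2, 1, 0]? False. Equal? False. Happens-before: False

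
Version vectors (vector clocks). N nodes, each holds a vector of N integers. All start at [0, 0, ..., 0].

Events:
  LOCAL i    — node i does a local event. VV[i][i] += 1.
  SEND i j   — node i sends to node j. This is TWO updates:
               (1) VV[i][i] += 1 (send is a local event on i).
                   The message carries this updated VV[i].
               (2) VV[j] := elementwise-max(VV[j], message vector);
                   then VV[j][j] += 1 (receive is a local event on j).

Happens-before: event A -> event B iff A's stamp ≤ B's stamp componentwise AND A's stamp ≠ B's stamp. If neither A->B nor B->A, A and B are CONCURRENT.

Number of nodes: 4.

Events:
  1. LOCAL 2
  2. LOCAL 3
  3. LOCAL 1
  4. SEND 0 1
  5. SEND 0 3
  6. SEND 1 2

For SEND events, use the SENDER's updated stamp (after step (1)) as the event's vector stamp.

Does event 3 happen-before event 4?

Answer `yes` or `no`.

Answer: no

Derivation:
Initial: VV[0]=[0, 0, 0, 0]
Initial: VV[1]=[0, 0, 0, 0]
Initial: VV[2]=[0, 0, 0, 0]
Initial: VV[3]=[0, 0, 0, 0]
Event 1: LOCAL 2: VV[2][2]++ -> VV[2]=[0, 0, 1, 0]
Event 2: LOCAL 3: VV[3][3]++ -> VV[3]=[0, 0, 0, 1]
Event 3: LOCAL 1: VV[1][1]++ -> VV[1]=[0, 1, 0, 0]
Event 4: SEND 0->1: VV[0][0]++ -> VV[0]=[1, 0, 0, 0], msg_vec=[1, 0, 0, 0]; VV[1]=max(VV[1],msg_vec) then VV[1][1]++ -> VV[1]=[1, 2, 0, 0]
Event 5: SEND 0->3: VV[0][0]++ -> VV[0]=[2, 0, 0, 0], msg_vec=[2, 0, 0, 0]; VV[3]=max(VV[3],msg_vec) then VV[3][3]++ -> VV[3]=[2, 0, 0, 2]
Event 6: SEND 1->2: VV[1][1]++ -> VV[1]=[1, 3, 0, 0], msg_vec=[1, 3, 0, 0]; VV[2]=max(VV[2],msg_vec) then VV[2][2]++ -> VV[2]=[1, 3, 2, 0]
Event 3 stamp: [0, 1, 0, 0]
Event 4 stamp: [1, 0, 0, 0]
[0, 1, 0, 0] <= [1, 0, 0, 0]? False. Equal? False. Happens-before: False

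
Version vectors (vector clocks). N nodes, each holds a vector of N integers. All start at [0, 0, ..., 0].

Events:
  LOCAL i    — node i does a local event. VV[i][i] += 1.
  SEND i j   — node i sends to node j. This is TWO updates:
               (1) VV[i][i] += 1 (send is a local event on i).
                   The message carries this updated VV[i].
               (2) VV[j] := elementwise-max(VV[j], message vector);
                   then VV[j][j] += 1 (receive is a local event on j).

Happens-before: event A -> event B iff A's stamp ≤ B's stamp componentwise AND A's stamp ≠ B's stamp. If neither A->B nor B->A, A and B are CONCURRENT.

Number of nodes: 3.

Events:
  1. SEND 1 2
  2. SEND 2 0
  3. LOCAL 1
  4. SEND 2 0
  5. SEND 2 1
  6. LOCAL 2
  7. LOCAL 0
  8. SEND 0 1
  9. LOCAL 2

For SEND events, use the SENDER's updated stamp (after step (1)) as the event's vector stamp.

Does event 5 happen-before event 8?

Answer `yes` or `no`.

Answer: no

Derivation:
Initial: VV[0]=[0, 0, 0]
Initial: VV[1]=[0, 0, 0]
Initial: VV[2]=[0, 0, 0]
Event 1: SEND 1->2: VV[1][1]++ -> VV[1]=[0, 1, 0], msg_vec=[0, 1, 0]; VV[2]=max(VV[2],msg_vec) then VV[2][2]++ -> VV[2]=[0, 1, 1]
Event 2: SEND 2->0: VV[2][2]++ -> VV[2]=[0, 1, 2], msg_vec=[0, 1, 2]; VV[0]=max(VV[0],msg_vec) then VV[0][0]++ -> VV[0]=[1, 1, 2]
Event 3: LOCAL 1: VV[1][1]++ -> VV[1]=[0, 2, 0]
Event 4: SEND 2->0: VV[2][2]++ -> VV[2]=[0, 1, 3], msg_vec=[0, 1, 3]; VV[0]=max(VV[0],msg_vec) then VV[0][0]++ -> VV[0]=[2, 1, 3]
Event 5: SEND 2->1: VV[2][2]++ -> VV[2]=[0, 1, 4], msg_vec=[0, 1, 4]; VV[1]=max(VV[1],msg_vec) then VV[1][1]++ -> VV[1]=[0, 3, 4]
Event 6: LOCAL 2: VV[2][2]++ -> VV[2]=[0, 1, 5]
Event 7: LOCAL 0: VV[0][0]++ -> VV[0]=[3, 1, 3]
Event 8: SEND 0->1: VV[0][0]++ -> VV[0]=[4, 1, 3], msg_vec=[4, 1, 3]; VV[1]=max(VV[1],msg_vec) then VV[1][1]++ -> VV[1]=[4, 4, 4]
Event 9: LOCAL 2: VV[2][2]++ -> VV[2]=[0, 1, 6]
Event 5 stamp: [0, 1, 4]
Event 8 stamp: [4, 1, 3]
[0, 1, 4] <= [4, 1, 3]? False. Equal? False. Happens-before: False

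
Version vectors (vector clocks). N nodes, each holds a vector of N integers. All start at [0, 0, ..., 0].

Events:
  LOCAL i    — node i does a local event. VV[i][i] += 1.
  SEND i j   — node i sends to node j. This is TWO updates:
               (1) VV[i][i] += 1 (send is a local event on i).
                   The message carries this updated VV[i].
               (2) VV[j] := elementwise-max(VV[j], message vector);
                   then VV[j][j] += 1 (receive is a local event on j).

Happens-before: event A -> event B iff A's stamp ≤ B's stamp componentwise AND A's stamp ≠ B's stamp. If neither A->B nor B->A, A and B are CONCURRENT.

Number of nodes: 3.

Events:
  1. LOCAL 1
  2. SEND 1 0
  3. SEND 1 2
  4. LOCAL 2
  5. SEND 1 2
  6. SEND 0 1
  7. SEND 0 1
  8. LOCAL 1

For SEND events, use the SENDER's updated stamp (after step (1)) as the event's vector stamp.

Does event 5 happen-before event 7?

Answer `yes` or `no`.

Answer: no

Derivation:
Initial: VV[0]=[0, 0, 0]
Initial: VV[1]=[0, 0, 0]
Initial: VV[2]=[0, 0, 0]
Event 1: LOCAL 1: VV[1][1]++ -> VV[1]=[0, 1, 0]
Event 2: SEND 1->0: VV[1][1]++ -> VV[1]=[0, 2, 0], msg_vec=[0, 2, 0]; VV[0]=max(VV[0],msg_vec) then VV[0][0]++ -> VV[0]=[1, 2, 0]
Event 3: SEND 1->2: VV[1][1]++ -> VV[1]=[0, 3, 0], msg_vec=[0, 3, 0]; VV[2]=max(VV[2],msg_vec) then VV[2][2]++ -> VV[2]=[0, 3, 1]
Event 4: LOCAL 2: VV[2][2]++ -> VV[2]=[0, 3, 2]
Event 5: SEND 1->2: VV[1][1]++ -> VV[1]=[0, 4, 0], msg_vec=[0, 4, 0]; VV[2]=max(VV[2],msg_vec) then VV[2][2]++ -> VV[2]=[0, 4, 3]
Event 6: SEND 0->1: VV[0][0]++ -> VV[0]=[2, 2, 0], msg_vec=[2, 2, 0]; VV[1]=max(VV[1],msg_vec) then VV[1][1]++ -> VV[1]=[2, 5, 0]
Event 7: SEND 0->1: VV[0][0]++ -> VV[0]=[3, 2, 0], msg_vec=[3, 2, 0]; VV[1]=max(VV[1],msg_vec) then VV[1][1]++ -> VV[1]=[3, 6, 0]
Event 8: LOCAL 1: VV[1][1]++ -> VV[1]=[3, 7, 0]
Event 5 stamp: [0, 4, 0]
Event 7 stamp: [3, 2, 0]
[0, 4, 0] <= [3, 2, 0]? False. Equal? False. Happens-before: False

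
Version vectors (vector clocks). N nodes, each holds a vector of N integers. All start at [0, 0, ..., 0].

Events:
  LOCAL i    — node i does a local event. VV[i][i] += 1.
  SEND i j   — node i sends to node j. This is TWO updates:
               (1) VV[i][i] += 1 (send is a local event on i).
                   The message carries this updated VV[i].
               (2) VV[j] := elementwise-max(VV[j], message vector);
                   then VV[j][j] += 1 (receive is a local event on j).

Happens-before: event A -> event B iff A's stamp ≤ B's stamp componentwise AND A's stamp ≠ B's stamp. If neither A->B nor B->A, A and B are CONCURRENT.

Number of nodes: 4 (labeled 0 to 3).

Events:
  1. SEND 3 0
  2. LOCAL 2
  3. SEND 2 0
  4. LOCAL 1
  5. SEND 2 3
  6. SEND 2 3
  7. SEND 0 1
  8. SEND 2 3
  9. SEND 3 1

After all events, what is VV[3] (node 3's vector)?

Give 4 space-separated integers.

Answer: 0 0 5 5

Derivation:
Initial: VV[0]=[0, 0, 0, 0]
Initial: VV[1]=[0, 0, 0, 0]
Initial: VV[2]=[0, 0, 0, 0]
Initial: VV[3]=[0, 0, 0, 0]
Event 1: SEND 3->0: VV[3][3]++ -> VV[3]=[0, 0, 0, 1], msg_vec=[0, 0, 0, 1]; VV[0]=max(VV[0],msg_vec) then VV[0][0]++ -> VV[0]=[1, 0, 0, 1]
Event 2: LOCAL 2: VV[2][2]++ -> VV[2]=[0, 0, 1, 0]
Event 3: SEND 2->0: VV[2][2]++ -> VV[2]=[0, 0, 2, 0], msg_vec=[0, 0, 2, 0]; VV[0]=max(VV[0],msg_vec) then VV[0][0]++ -> VV[0]=[2, 0, 2, 1]
Event 4: LOCAL 1: VV[1][1]++ -> VV[1]=[0, 1, 0, 0]
Event 5: SEND 2->3: VV[2][2]++ -> VV[2]=[0, 0, 3, 0], msg_vec=[0, 0, 3, 0]; VV[3]=max(VV[3],msg_vec) then VV[3][3]++ -> VV[3]=[0, 0, 3, 2]
Event 6: SEND 2->3: VV[2][2]++ -> VV[2]=[0, 0, 4, 0], msg_vec=[0, 0, 4, 0]; VV[3]=max(VV[3],msg_vec) then VV[3][3]++ -> VV[3]=[0, 0, 4, 3]
Event 7: SEND 0->1: VV[0][0]++ -> VV[0]=[3, 0, 2, 1], msg_vec=[3, 0, 2, 1]; VV[1]=max(VV[1],msg_vec) then VV[1][1]++ -> VV[1]=[3, 2, 2, 1]
Event 8: SEND 2->3: VV[2][2]++ -> VV[2]=[0, 0, 5, 0], msg_vec=[0, 0, 5, 0]; VV[3]=max(VV[3],msg_vec) then VV[3][3]++ -> VV[3]=[0, 0, 5, 4]
Event 9: SEND 3->1: VV[3][3]++ -> VV[3]=[0, 0, 5, 5], msg_vec=[0, 0, 5, 5]; VV[1]=max(VV[1],msg_vec) then VV[1][1]++ -> VV[1]=[3, 3, 5, 5]
Final vectors: VV[0]=[3, 0, 2, 1]; VV[1]=[3, 3, 5, 5]; VV[2]=[0, 0, 5, 0]; VV[3]=[0, 0, 5, 5]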